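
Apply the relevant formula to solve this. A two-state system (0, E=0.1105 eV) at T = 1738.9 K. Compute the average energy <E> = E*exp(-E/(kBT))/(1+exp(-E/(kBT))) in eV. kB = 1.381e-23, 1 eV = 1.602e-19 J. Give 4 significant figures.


Step 1: beta*E = 0.1105*1.602e-19/(1.381e-23*1738.9) = 0.7372
Step 2: exp(-beta*E) = 0.4785
Step 3: <E> = 0.1105*0.4785/(1+0.4785) = 0.03576 eV

0.03576


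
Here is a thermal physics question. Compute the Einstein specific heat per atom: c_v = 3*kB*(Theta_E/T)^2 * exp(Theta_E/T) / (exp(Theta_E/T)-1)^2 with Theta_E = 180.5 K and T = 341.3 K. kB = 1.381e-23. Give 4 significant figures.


Step 1: x = Theta_E/T = 180.5/341.3 = 0.5289
Step 2: x^2 = 0.2797
Step 3: exp(x) = 1.697
Step 4: c_v = 3*1.381e-23*0.2797*1.697/(1.697-1)^2 = 4.048e-23

4.048e-23


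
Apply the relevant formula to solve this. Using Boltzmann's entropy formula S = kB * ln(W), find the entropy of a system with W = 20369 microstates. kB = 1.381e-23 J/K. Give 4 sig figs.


Step 1: ln(W) = ln(20369) = 9.922
Step 2: S = kB * ln(W) = 1.381e-23 * 9.922
Step 3: S = 1.37e-22 J/K

1.37e-22


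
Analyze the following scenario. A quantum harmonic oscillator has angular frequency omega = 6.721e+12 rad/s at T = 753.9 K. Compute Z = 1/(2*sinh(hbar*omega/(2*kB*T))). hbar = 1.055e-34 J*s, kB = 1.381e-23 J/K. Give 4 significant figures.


Step 1: Compute x = hbar*omega/(kB*T) = 1.055e-34*6.721e+12/(1.381e-23*753.9) = 0.0681
Step 2: x/2 = 0.03405
Step 3: sinh(x/2) = 0.03406
Step 4: Z = 1/(2*0.03406) = 14.68

14.68


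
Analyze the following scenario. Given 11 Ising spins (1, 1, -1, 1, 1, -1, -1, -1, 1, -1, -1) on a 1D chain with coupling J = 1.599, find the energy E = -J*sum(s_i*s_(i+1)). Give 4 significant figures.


Step 1: Nearest-neighbor products: 1, -1, -1, 1, -1, 1, 1, -1, -1, 1
Step 2: Sum of products = 0
Step 3: E = -1.599 * 0 = 0

0


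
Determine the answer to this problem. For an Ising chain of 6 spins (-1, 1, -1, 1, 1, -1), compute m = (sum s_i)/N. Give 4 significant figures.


Step 1: Count up spins (+1): 3, down spins (-1): 3
Step 2: Total magnetization M = 3 - 3 = 0
Step 3: m = M/N = 0/6 = 0

0


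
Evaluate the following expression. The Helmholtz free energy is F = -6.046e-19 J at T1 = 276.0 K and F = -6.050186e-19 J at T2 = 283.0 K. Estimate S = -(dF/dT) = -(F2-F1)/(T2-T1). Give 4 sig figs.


Step 1: dF = F2 - F1 = -6.050186e-19 - (-6.046e-19) = -4.186e-22 J
Step 2: dT = T2 - T1 = 283.0 - 276.0 = 7 K
Step 3: S = -dF/dT = -(-4.186e-22)/7 = 5.98e-23 J/K

5.98e-23


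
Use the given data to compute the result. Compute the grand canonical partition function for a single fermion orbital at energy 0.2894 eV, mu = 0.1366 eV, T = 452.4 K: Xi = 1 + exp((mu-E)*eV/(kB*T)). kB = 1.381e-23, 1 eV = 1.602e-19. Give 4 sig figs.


Step 1: (mu - E) = 0.1366 - 0.2894 = -0.1528 eV
Step 2: x = (mu-E)*eV/(kB*T) = -0.1528*1.602e-19/(1.381e-23*452.4) = -3.918
Step 3: exp(x) = 0.01988
Step 4: Xi = 1 + 0.01988 = 1.02

1.02


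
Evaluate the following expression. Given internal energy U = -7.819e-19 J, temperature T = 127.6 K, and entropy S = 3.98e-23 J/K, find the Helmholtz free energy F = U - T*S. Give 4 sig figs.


Step 1: T*S = 127.6 * 3.98e-23 = 5.078e-21 J
Step 2: F = U - T*S = -7.819e-19 - 5.078e-21
Step 3: F = -7.87e-19 J

-7.87e-19


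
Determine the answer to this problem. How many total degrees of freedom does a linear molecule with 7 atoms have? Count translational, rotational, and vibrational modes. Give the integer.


Step 1: Translational DOF = 3
Step 2: Rotational DOF (linear) = 2
Step 3: Vibrational DOF = 3*7 - 5 = 16
Step 4: Total = 3 + 2 + 16 = 21

21


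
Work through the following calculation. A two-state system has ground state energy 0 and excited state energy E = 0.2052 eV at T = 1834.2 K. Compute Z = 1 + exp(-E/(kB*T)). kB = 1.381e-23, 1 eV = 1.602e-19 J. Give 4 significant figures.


Step 1: Compute beta*E = E*eV/(kB*T) = 0.2052*1.602e-19/(1.381e-23*1834.2) = 1.298
Step 2: exp(-beta*E) = exp(-1.298) = 0.2731
Step 3: Z = 1 + 0.2731 = 1.273

1.273


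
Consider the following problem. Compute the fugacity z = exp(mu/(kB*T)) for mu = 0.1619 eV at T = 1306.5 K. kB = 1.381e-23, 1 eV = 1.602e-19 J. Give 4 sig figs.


Step 1: Convert mu to Joules: 0.1619*1.602e-19 = 2.594e-20 J
Step 2: kB*T = 1.381e-23*1306.5 = 1.804e-20 J
Step 3: mu/(kB*T) = 1.437
Step 4: z = exp(1.437) = 4.21

4.21


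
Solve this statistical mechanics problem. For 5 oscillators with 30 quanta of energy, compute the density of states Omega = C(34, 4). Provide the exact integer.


Step 1: Use binomial coefficient C(34, 4)
Step 2: Numerator = 34! / 30!
Step 3: Denominator = 4!
Step 4: Omega = 46376

46376


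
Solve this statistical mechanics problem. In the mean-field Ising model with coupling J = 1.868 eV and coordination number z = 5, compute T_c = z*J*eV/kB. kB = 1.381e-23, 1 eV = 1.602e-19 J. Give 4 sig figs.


Step 1: z*J = 5*1.868 = 9.34 eV
Step 2: Convert to Joules: 9.34*1.602e-19 = 1.496e-18 J
Step 3: T_c = 1.496e-18 / 1.381e-23 = 1.083e+05 K

1.083e+05


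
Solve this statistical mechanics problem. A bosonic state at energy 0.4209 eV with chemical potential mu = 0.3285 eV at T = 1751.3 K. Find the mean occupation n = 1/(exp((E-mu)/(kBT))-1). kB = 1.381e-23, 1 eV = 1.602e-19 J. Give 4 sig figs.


Step 1: (E - mu) = 0.0924 eV
Step 2: x = (E-mu)*eV/(kB*T) = 0.0924*1.602e-19/(1.381e-23*1751.3) = 0.612
Step 3: exp(x) = 1.844
Step 4: n = 1/(exp(x)-1) = 1.185

1.185


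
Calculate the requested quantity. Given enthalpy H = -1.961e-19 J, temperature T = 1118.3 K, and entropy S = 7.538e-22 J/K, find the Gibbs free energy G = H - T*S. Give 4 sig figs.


Step 1: T*S = 1118.3 * 7.538e-22 = 8.43e-19 J
Step 2: G = H - T*S = -1.961e-19 - 8.43e-19
Step 3: G = -1.039e-18 J

-1.039e-18


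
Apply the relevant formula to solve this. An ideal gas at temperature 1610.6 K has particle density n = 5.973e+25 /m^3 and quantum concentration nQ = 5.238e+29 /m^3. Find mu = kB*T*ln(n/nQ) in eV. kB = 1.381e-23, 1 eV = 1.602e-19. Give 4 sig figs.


Step 1: n/nQ = 5.973e+25/5.238e+29 = 0.000114
Step 2: ln(n/nQ) = -9.079
Step 3: mu = kB*T*ln(n/nQ) = 2.224e-20*-9.079 = -2.019e-19 J
Step 4: Convert to eV: -2.019e-19/1.602e-19 = -1.261 eV

-1.261


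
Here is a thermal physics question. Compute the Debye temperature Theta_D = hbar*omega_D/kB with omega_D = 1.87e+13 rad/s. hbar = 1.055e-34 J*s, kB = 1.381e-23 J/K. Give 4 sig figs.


Step 1: hbar*omega_D = 1.055e-34 * 1.87e+13 = 1.973e-21 J
Step 2: Theta_D = 1.973e-21 / 1.381e-23
Step 3: Theta_D = 142.9 K

142.9


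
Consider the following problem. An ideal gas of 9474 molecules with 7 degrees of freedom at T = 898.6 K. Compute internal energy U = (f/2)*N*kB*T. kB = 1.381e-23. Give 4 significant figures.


Step 1: f/2 = 7/2 = 3.5
Step 2: N*kB*T = 9474*1.381e-23*898.6 = 1.176e-16
Step 3: U = 3.5 * 1.176e-16 = 4.115e-16 J

4.115e-16


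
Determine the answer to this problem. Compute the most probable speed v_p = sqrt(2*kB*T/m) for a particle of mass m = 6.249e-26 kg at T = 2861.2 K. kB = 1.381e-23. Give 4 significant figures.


Step 1: Numerator = 2*kB*T = 2*1.381e-23*2861.2 = 7.903e-20
Step 2: Ratio = 7.903e-20 / 6.249e-26 = 1.265e+06
Step 3: v_p = sqrt(1.265e+06) = 1125 m/s

1125


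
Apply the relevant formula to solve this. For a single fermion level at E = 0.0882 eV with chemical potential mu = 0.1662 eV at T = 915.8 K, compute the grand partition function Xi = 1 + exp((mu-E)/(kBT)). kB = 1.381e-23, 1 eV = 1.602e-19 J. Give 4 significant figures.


Step 1: (mu - E) = 0.1662 - 0.0882 = 0.078 eV
Step 2: x = (mu-E)*eV/(kB*T) = 0.078*1.602e-19/(1.381e-23*915.8) = 0.988
Step 3: exp(x) = 2.686
Step 4: Xi = 1 + 2.686 = 3.686

3.686


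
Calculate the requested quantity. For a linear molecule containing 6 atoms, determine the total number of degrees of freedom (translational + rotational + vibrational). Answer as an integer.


Step 1: Translational DOF = 3
Step 2: Rotational DOF (linear) = 2
Step 3: Vibrational DOF = 3*6 - 5 = 13
Step 4: Total = 3 + 2 + 13 = 18

18


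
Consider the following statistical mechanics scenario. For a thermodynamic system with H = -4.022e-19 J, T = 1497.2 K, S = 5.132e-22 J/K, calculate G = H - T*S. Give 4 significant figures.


Step 1: T*S = 1497.2 * 5.132e-22 = 7.684e-19 J
Step 2: G = H - T*S = -4.022e-19 - 7.684e-19
Step 3: G = -1.171e-18 J

-1.171e-18


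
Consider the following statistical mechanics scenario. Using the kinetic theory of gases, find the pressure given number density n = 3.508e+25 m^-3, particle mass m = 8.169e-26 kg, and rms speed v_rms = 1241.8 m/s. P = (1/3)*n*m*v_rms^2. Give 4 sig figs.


Step 1: v_rms^2 = 1241.8^2 = 1.542e+06
Step 2: n*m = 3.508e+25*8.169e-26 = 2.866
Step 3: P = (1/3)*2.866*1.542e+06 = 1.473e+06 Pa

1.473e+06


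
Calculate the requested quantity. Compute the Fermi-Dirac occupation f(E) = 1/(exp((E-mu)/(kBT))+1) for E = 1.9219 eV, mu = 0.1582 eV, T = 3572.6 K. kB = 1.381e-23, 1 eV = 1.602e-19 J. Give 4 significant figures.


Step 1: (E - mu) = 1.9219 - 0.1582 = 1.764 eV
Step 2: Convert: (E-mu)*eV = 2.825e-19 J
Step 3: x = (E-mu)*eV/(kB*T) = 5.727
Step 4: f = 1/(exp(5.727)+1) = 0.003247

0.003247


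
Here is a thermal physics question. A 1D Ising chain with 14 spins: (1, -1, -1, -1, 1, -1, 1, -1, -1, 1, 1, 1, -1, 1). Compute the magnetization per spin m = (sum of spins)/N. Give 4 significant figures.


Step 1: Count up spins (+1): 7, down spins (-1): 7
Step 2: Total magnetization M = 7 - 7 = 0
Step 3: m = M/N = 0/14 = 0

0


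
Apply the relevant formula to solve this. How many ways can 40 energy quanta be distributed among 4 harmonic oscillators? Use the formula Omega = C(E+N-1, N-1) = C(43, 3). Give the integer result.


Step 1: Use binomial coefficient C(43, 3)
Step 2: Numerator = 43! / 40!
Step 3: Denominator = 3!
Step 4: Omega = 12341

12341


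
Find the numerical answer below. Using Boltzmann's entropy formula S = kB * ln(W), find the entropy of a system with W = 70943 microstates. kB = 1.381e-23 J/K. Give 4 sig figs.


Step 1: ln(W) = ln(70943) = 11.17
Step 2: S = kB * ln(W) = 1.381e-23 * 11.17
Step 3: S = 1.543e-22 J/K

1.543e-22


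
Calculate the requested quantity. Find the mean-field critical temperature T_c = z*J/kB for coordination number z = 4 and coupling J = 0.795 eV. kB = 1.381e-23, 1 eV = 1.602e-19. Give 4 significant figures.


Step 1: z*J = 4*0.795 = 3.18 eV
Step 2: Convert to Joules: 3.18*1.602e-19 = 5.094e-19 J
Step 3: T_c = 5.094e-19 / 1.381e-23 = 3.689e+04 K

3.689e+04


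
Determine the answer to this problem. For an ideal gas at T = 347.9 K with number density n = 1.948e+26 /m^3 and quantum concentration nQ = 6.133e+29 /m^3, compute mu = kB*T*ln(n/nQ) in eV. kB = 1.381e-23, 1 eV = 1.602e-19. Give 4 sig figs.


Step 1: n/nQ = 1.948e+26/6.133e+29 = 0.0003176
Step 2: ln(n/nQ) = -8.055
Step 3: mu = kB*T*ln(n/nQ) = 4.804e-21*-8.055 = -3.87e-20 J
Step 4: Convert to eV: -3.87e-20/1.602e-19 = -0.2416 eV

-0.2416


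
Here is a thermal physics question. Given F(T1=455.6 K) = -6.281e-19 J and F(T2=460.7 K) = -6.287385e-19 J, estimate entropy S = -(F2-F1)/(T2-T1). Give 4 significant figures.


Step 1: dF = F2 - F1 = -6.287385e-19 - (-6.281e-19) = -6.385e-22 J
Step 2: dT = T2 - T1 = 460.7 - 455.6 = 5.1 K
Step 3: S = -dF/dT = -(-6.385e-22)/5.1 = 1.252e-22 J/K

1.252e-22


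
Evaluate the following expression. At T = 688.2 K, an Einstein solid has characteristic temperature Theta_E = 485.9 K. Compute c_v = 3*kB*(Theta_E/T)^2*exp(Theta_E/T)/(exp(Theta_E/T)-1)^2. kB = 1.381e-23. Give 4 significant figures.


Step 1: x = Theta_E/T = 485.9/688.2 = 0.706
Step 2: x^2 = 0.4985
Step 3: exp(x) = 2.026
Step 4: c_v = 3*1.381e-23*0.4985*2.026/(2.026-1)^2 = 3.975e-23

3.975e-23


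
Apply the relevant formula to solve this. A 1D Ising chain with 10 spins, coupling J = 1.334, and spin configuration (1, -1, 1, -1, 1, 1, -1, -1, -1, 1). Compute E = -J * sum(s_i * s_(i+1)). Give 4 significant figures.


Step 1: Nearest-neighbor products: -1, -1, -1, -1, 1, -1, 1, 1, -1
Step 2: Sum of products = -3
Step 3: E = -1.334 * -3 = 4.002

4.002


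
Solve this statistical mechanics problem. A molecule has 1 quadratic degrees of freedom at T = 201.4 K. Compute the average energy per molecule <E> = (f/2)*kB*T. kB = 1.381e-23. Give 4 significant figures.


Step 1: f/2 = 1/2 = 0.5
Step 2: kB*T = 1.381e-23 * 201.4 = 2.781e-21
Step 3: <E> = 0.5 * 2.781e-21 = 1.391e-21 J

1.391e-21


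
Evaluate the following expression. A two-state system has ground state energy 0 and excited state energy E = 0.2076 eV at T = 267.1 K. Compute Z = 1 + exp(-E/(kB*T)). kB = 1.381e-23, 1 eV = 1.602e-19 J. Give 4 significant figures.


Step 1: Compute beta*E = E*eV/(kB*T) = 0.2076*1.602e-19/(1.381e-23*267.1) = 9.016
Step 2: exp(-beta*E) = exp(-9.016) = 0.0001214
Step 3: Z = 1 + 0.0001214 = 1

1


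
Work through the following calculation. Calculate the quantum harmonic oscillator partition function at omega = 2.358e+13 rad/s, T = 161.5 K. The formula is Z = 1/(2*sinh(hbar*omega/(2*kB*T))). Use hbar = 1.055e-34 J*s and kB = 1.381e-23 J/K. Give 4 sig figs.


Step 1: Compute x = hbar*omega/(kB*T) = 1.055e-34*2.358e+13/(1.381e-23*161.5) = 1.115
Step 2: x/2 = 0.5577
Step 3: sinh(x/2) = 0.5871
Step 4: Z = 1/(2*0.5871) = 0.8517

0.8517


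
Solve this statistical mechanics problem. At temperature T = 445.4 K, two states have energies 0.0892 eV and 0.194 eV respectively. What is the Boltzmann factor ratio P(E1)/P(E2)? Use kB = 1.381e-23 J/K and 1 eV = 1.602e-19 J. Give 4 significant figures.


Step 1: Compute energy difference dE = E1 - E2 = 0.0892 - 0.194 = -0.1048 eV
Step 2: Convert to Joules: dE_J = -0.1048 * 1.602e-19 = -1.679e-20 J
Step 3: Compute exponent = -dE_J / (kB * T) = -(-1.679e-20) / (1.381e-23 * 445.4) = 2.729
Step 4: P(E1)/P(E2) = exp(2.729) = 15.32

15.32


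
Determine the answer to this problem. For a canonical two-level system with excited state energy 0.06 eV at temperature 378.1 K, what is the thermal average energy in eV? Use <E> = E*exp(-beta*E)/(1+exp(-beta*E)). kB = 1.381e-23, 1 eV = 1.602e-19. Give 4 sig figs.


Step 1: beta*E = 0.06*1.602e-19/(1.381e-23*378.1) = 1.841
Step 2: exp(-beta*E) = 0.1587
Step 3: <E> = 0.06*0.1587/(1+0.1587) = 0.008217 eV

0.008217


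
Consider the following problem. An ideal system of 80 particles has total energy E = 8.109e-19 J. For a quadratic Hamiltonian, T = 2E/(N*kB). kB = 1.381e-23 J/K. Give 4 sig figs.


Step 1: Numerator = 2*E = 2*8.109e-19 = 1.622e-18 J
Step 2: Denominator = N*kB = 80*1.381e-23 = 1.105e-21
Step 3: T = 1.622e-18 / 1.105e-21 = 1468 K

1468


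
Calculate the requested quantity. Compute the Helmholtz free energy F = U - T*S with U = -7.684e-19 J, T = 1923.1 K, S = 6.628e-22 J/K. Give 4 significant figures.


Step 1: T*S = 1923.1 * 6.628e-22 = 1.275e-18 J
Step 2: F = U - T*S = -7.684e-19 - 1.275e-18
Step 3: F = -2.043e-18 J

-2.043e-18


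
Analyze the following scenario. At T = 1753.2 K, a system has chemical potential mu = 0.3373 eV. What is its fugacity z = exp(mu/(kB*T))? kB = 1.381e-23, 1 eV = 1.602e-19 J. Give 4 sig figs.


Step 1: Convert mu to Joules: 0.3373*1.602e-19 = 5.404e-20 J
Step 2: kB*T = 1.381e-23*1753.2 = 2.421e-20 J
Step 3: mu/(kB*T) = 2.232
Step 4: z = exp(2.232) = 9.317

9.317


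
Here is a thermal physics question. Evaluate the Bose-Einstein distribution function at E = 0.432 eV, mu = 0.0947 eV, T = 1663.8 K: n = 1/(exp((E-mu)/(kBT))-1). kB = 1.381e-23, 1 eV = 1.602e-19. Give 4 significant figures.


Step 1: (E - mu) = 0.3373 eV
Step 2: x = (E-mu)*eV/(kB*T) = 0.3373*1.602e-19/(1.381e-23*1663.8) = 2.352
Step 3: exp(x) = 10.5
Step 4: n = 1/(exp(x)-1) = 0.1052

0.1052


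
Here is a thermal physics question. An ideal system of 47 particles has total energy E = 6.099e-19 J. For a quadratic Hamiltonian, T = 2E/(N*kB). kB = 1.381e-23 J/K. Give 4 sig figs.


Step 1: Numerator = 2*E = 2*6.099e-19 = 1.22e-18 J
Step 2: Denominator = N*kB = 47*1.381e-23 = 6.491e-22
Step 3: T = 1.22e-18 / 6.491e-22 = 1879 K

1879


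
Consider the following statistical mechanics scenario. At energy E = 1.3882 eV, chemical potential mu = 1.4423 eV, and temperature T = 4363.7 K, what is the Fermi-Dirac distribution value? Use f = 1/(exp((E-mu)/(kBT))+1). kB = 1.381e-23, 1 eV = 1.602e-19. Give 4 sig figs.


Step 1: (E - mu) = 1.3882 - 1.4423 = -0.0541 eV
Step 2: Convert: (E-mu)*eV = -8.667e-21 J
Step 3: x = (E-mu)*eV/(kB*T) = -0.1438
Step 4: f = 1/(exp(-0.1438)+1) = 0.5359

0.5359


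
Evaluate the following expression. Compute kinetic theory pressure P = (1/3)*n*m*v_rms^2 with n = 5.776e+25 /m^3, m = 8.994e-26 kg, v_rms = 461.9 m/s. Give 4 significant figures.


Step 1: v_rms^2 = 461.9^2 = 2.134e+05
Step 2: n*m = 5.776e+25*8.994e-26 = 5.195
Step 3: P = (1/3)*5.195*2.134e+05 = 3.694e+05 Pa

3.694e+05


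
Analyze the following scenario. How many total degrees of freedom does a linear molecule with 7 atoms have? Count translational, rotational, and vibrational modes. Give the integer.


Step 1: Translational DOF = 3
Step 2: Rotational DOF (linear) = 2
Step 3: Vibrational DOF = 3*7 - 5 = 16
Step 4: Total = 3 + 2 + 16 = 21

21


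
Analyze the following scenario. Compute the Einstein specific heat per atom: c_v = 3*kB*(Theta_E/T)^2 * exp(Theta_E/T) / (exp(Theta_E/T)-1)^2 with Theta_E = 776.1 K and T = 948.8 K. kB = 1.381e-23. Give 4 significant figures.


Step 1: x = Theta_E/T = 776.1/948.8 = 0.818
Step 2: x^2 = 0.6691
Step 3: exp(x) = 2.266
Step 4: c_v = 3*1.381e-23*0.6691*2.266/(2.266-1)^2 = 3.92e-23

3.92e-23


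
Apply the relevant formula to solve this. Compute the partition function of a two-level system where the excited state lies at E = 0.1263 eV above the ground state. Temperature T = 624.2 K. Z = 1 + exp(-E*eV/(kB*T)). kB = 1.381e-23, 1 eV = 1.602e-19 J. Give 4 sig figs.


Step 1: Compute beta*E = E*eV/(kB*T) = 0.1263*1.602e-19/(1.381e-23*624.2) = 2.347
Step 2: exp(-beta*E) = exp(-2.347) = 0.09564
Step 3: Z = 1 + 0.09564 = 1.096

1.096


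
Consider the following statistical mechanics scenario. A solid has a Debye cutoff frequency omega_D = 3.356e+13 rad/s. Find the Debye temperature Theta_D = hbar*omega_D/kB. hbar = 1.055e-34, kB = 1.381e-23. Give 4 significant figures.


Step 1: hbar*omega_D = 1.055e-34 * 3.356e+13 = 3.541e-21 J
Step 2: Theta_D = 3.541e-21 / 1.381e-23
Step 3: Theta_D = 256.4 K

256.4


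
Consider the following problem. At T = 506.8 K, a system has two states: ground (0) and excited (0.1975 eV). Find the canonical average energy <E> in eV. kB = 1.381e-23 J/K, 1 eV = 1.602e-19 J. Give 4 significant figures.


Step 1: beta*E = 0.1975*1.602e-19/(1.381e-23*506.8) = 4.521
Step 2: exp(-beta*E) = 0.01088
Step 3: <E> = 0.1975*0.01088/(1+0.01088) = 0.002126 eV

0.002126


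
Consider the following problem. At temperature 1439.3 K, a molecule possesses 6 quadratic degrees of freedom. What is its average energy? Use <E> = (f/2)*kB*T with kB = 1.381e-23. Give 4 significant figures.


Step 1: f/2 = 6/2 = 3
Step 2: kB*T = 1.381e-23 * 1439.3 = 1.988e-20
Step 3: <E> = 3 * 1.988e-20 = 5.963e-20 J

5.963e-20


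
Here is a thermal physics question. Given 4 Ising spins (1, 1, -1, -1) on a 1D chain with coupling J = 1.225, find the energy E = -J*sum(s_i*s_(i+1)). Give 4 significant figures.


Step 1: Nearest-neighbor products: 1, -1, 1
Step 2: Sum of products = 1
Step 3: E = -1.225 * 1 = -1.225

-1.225


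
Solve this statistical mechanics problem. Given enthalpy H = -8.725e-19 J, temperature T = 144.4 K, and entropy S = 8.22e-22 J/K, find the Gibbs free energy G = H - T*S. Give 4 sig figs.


Step 1: T*S = 144.4 * 8.22e-22 = 1.187e-19 J
Step 2: G = H - T*S = -8.725e-19 - 1.187e-19
Step 3: G = -9.912e-19 J

-9.912e-19


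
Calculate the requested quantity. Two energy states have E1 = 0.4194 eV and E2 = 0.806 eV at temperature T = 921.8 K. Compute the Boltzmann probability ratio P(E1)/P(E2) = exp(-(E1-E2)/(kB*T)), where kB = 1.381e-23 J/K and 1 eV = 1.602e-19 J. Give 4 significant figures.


Step 1: Compute energy difference dE = E1 - E2 = 0.4194 - 0.806 = -0.3866 eV
Step 2: Convert to Joules: dE_J = -0.3866 * 1.602e-19 = -6.193e-20 J
Step 3: Compute exponent = -dE_J / (kB * T) = -(-6.193e-20) / (1.381e-23 * 921.8) = 4.865
Step 4: P(E1)/P(E2) = exp(4.865) = 129.7

129.7


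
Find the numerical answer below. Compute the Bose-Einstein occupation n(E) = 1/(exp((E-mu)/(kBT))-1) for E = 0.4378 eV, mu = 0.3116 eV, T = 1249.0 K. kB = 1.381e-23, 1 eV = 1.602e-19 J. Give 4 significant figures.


Step 1: (E - mu) = 0.1262 eV
Step 2: x = (E-mu)*eV/(kB*T) = 0.1262*1.602e-19/(1.381e-23*1249.0) = 1.172
Step 3: exp(x) = 3.229
Step 4: n = 1/(exp(x)-1) = 0.4487

0.4487


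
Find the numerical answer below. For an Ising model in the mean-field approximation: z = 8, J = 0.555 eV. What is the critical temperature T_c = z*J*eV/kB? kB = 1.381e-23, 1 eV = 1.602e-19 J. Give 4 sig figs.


Step 1: z*J = 8*0.555 = 4.44 eV
Step 2: Convert to Joules: 4.44*1.602e-19 = 7.113e-19 J
Step 3: T_c = 7.113e-19 / 1.381e-23 = 5.151e+04 K

5.151e+04


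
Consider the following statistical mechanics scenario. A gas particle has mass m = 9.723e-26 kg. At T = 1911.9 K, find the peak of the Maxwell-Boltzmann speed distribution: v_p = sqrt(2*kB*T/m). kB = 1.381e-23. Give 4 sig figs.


Step 1: Numerator = 2*kB*T = 2*1.381e-23*1911.9 = 5.281e-20
Step 2: Ratio = 5.281e-20 / 9.723e-26 = 5.431e+05
Step 3: v_p = sqrt(5.431e+05) = 737 m/s

737


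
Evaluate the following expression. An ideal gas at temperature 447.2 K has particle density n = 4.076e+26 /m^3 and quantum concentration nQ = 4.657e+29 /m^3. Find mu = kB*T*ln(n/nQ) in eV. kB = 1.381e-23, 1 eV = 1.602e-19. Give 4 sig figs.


Step 1: n/nQ = 4.076e+26/4.657e+29 = 0.0008752
Step 2: ln(n/nQ) = -7.041
Step 3: mu = kB*T*ln(n/nQ) = 6.176e-21*-7.041 = -4.348e-20 J
Step 4: Convert to eV: -4.348e-20/1.602e-19 = -0.2714 eV

-0.2714


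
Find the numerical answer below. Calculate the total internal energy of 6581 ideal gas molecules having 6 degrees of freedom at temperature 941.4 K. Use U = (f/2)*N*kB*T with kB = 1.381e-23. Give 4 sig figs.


Step 1: f/2 = 6/2 = 3.0
Step 2: N*kB*T = 6581*1.381e-23*941.4 = 8.556e-17
Step 3: U = 3.0 * 8.556e-17 = 2.567e-16 J

2.567e-16


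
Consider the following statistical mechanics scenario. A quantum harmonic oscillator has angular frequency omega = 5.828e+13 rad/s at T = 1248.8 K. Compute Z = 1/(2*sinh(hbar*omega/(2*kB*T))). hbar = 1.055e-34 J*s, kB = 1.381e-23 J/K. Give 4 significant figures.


Step 1: Compute x = hbar*omega/(kB*T) = 1.055e-34*5.828e+13/(1.381e-23*1248.8) = 0.3565
Step 2: x/2 = 0.1783
Step 3: sinh(x/2) = 0.1792
Step 4: Z = 1/(2*0.1792) = 2.79

2.79


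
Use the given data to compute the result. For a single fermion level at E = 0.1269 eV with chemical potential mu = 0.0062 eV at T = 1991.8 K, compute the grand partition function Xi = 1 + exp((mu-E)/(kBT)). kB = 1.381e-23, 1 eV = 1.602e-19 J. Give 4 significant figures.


Step 1: (mu - E) = 0.0062 - 0.1269 = -0.1207 eV
Step 2: x = (mu-E)*eV/(kB*T) = -0.1207*1.602e-19/(1.381e-23*1991.8) = -0.703
Step 3: exp(x) = 0.4951
Step 4: Xi = 1 + 0.4951 = 1.495

1.495


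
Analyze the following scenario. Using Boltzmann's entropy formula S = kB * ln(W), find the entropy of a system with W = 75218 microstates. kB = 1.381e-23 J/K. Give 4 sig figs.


Step 1: ln(W) = ln(75218) = 11.23
Step 2: S = kB * ln(W) = 1.381e-23 * 11.23
Step 3: S = 1.551e-22 J/K

1.551e-22


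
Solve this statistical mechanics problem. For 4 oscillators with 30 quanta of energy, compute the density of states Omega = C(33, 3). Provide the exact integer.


Step 1: Use binomial coefficient C(33, 3)
Step 2: Numerator = 33! / 30!
Step 3: Denominator = 3!
Step 4: Omega = 5456

5456


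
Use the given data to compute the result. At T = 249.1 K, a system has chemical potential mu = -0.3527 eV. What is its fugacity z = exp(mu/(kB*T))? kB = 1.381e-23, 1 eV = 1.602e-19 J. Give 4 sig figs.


Step 1: Convert mu to Joules: -0.3527*1.602e-19 = -5.65e-20 J
Step 2: kB*T = 1.381e-23*249.1 = 3.44e-21 J
Step 3: mu/(kB*T) = -16.42
Step 4: z = exp(-16.42) = 7.359e-08

7.359e-08


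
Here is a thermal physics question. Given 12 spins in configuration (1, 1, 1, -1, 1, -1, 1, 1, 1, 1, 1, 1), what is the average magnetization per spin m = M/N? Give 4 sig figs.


Step 1: Count up spins (+1): 10, down spins (-1): 2
Step 2: Total magnetization M = 10 - 2 = 8
Step 3: m = M/N = 8/12 = 0.6667

0.6667


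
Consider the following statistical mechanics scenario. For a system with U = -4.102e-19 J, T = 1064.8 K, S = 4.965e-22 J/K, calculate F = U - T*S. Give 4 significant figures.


Step 1: T*S = 1064.8 * 4.965e-22 = 5.287e-19 J
Step 2: F = U - T*S = -4.102e-19 - 5.287e-19
Step 3: F = -9.389e-19 J

-9.389e-19


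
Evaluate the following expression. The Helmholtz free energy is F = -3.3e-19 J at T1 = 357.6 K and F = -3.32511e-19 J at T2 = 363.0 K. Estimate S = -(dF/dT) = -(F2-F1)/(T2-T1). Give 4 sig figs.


Step 1: dF = F2 - F1 = -3.32511e-19 - (-3.3e-19) = -2.511e-21 J
Step 2: dT = T2 - T1 = 363.0 - 357.6 = 5.4 K
Step 3: S = -dF/dT = -(-2.511e-21)/5.4 = 4.65e-22 J/K

4.65e-22


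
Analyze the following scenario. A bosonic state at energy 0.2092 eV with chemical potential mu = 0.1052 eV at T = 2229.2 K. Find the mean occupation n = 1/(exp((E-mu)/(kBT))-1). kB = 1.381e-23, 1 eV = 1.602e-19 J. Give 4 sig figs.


Step 1: (E - mu) = 0.104 eV
Step 2: x = (E-mu)*eV/(kB*T) = 0.104*1.602e-19/(1.381e-23*2229.2) = 0.5412
Step 3: exp(x) = 1.718
Step 4: n = 1/(exp(x)-1) = 1.393

1.393


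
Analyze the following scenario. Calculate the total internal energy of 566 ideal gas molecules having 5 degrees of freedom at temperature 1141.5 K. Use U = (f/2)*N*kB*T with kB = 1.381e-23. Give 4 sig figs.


Step 1: f/2 = 5/2 = 2.5
Step 2: N*kB*T = 566*1.381e-23*1141.5 = 8.922e-18
Step 3: U = 2.5 * 8.922e-18 = 2.231e-17 J

2.231e-17


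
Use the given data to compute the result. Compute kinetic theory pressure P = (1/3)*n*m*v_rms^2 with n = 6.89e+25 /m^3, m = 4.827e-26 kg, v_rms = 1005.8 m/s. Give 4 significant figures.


Step 1: v_rms^2 = 1005.8^2 = 1.012e+06
Step 2: n*m = 6.89e+25*4.827e-26 = 3.326
Step 3: P = (1/3)*3.326*1.012e+06 = 1.121e+06 Pa

1.121e+06


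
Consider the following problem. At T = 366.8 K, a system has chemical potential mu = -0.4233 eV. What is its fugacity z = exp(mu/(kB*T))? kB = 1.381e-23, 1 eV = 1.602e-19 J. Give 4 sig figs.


Step 1: Convert mu to Joules: -0.4233*1.602e-19 = -6.781e-20 J
Step 2: kB*T = 1.381e-23*366.8 = 5.066e-21 J
Step 3: mu/(kB*T) = -13.39
Step 4: z = exp(-13.39) = 1.535e-06

1.535e-06


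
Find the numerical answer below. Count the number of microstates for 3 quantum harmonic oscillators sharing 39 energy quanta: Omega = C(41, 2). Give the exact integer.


Step 1: Use binomial coefficient C(41, 2)
Step 2: Numerator = 41! / 39!
Step 3: Denominator = 2!
Step 4: Omega = 820

820


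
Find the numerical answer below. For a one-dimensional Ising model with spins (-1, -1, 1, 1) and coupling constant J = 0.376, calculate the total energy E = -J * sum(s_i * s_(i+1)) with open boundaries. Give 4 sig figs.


Step 1: Nearest-neighbor products: 1, -1, 1
Step 2: Sum of products = 1
Step 3: E = -0.376 * 1 = -0.376

-0.376


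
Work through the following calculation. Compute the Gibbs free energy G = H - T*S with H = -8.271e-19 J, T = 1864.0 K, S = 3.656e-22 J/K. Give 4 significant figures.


Step 1: T*S = 1864.0 * 3.656e-22 = 6.815e-19 J
Step 2: G = H - T*S = -8.271e-19 - 6.815e-19
Step 3: G = -1.509e-18 J

-1.509e-18


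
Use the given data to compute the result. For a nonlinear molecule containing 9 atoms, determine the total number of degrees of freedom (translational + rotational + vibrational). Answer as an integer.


Step 1: Translational DOF = 3
Step 2: Rotational DOF (nonlinear) = 3
Step 3: Vibrational DOF = 3*9 - 6 = 21
Step 4: Total = 3 + 3 + 21 = 27

27


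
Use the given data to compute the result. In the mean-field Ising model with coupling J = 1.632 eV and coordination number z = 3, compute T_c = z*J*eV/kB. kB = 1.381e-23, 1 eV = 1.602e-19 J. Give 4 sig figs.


Step 1: z*J = 3*1.632 = 4.896 eV
Step 2: Convert to Joules: 4.896*1.602e-19 = 7.843e-19 J
Step 3: T_c = 7.843e-19 / 1.381e-23 = 5.68e+04 K

5.68e+04


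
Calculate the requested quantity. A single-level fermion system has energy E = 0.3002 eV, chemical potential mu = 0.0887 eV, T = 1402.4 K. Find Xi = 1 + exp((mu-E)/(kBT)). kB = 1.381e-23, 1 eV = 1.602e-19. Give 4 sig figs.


Step 1: (mu - E) = 0.0887 - 0.3002 = -0.2115 eV
Step 2: x = (mu-E)*eV/(kB*T) = -0.2115*1.602e-19/(1.381e-23*1402.4) = -1.749
Step 3: exp(x) = 0.1739
Step 4: Xi = 1 + 0.1739 = 1.174

1.174


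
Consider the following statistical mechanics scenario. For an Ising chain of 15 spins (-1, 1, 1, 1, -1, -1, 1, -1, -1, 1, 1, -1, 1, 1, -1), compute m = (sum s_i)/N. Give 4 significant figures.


Step 1: Count up spins (+1): 8, down spins (-1): 7
Step 2: Total magnetization M = 8 - 7 = 1
Step 3: m = M/N = 1/15 = 0.06667

0.06667


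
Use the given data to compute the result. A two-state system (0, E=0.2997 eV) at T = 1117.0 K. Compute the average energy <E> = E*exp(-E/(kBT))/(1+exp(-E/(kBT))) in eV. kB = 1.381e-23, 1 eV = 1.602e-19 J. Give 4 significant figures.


Step 1: beta*E = 0.2997*1.602e-19/(1.381e-23*1117.0) = 3.112
Step 2: exp(-beta*E) = 0.04449
Step 3: <E> = 0.2997*0.04449/(1+0.04449) = 0.01277 eV

0.01277


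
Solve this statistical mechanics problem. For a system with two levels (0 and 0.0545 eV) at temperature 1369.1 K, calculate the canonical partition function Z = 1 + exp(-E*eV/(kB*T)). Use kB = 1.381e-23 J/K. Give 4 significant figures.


Step 1: Compute beta*E = E*eV/(kB*T) = 0.0545*1.602e-19/(1.381e-23*1369.1) = 0.4618
Step 2: exp(-beta*E) = exp(-0.4618) = 0.6302
Step 3: Z = 1 + 0.6302 = 1.63

1.63


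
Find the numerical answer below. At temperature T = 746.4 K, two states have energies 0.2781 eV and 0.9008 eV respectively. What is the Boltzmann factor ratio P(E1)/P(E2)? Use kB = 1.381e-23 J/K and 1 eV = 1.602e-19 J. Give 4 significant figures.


Step 1: Compute energy difference dE = E1 - E2 = 0.2781 - 0.9008 = -0.6227 eV
Step 2: Convert to Joules: dE_J = -0.6227 * 1.602e-19 = -9.976e-20 J
Step 3: Compute exponent = -dE_J / (kB * T) = -(-9.976e-20) / (1.381e-23 * 746.4) = 9.678
Step 4: P(E1)/P(E2) = exp(9.678) = 1.596e+04

1.596e+04


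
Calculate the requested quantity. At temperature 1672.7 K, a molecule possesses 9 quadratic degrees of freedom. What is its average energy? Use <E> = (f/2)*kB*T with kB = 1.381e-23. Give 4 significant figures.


Step 1: f/2 = 9/2 = 4.5
Step 2: kB*T = 1.381e-23 * 1672.7 = 2.31e-20
Step 3: <E> = 4.5 * 2.31e-20 = 1.039e-19 J

1.039e-19


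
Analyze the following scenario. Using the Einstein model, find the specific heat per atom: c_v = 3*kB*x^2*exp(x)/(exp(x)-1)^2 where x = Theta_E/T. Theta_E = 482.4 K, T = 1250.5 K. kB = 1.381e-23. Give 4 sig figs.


Step 1: x = Theta_E/T = 482.4/1250.5 = 0.3858
Step 2: x^2 = 0.1488
Step 3: exp(x) = 1.471
Step 4: c_v = 3*1.381e-23*0.1488*1.471/(1.471-1)^2 = 4.092e-23

4.092e-23


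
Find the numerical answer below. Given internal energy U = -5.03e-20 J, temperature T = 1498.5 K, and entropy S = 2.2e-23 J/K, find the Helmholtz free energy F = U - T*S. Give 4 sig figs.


Step 1: T*S = 1498.5 * 2.2e-23 = 3.297e-20 J
Step 2: F = U - T*S = -5.03e-20 - 3.297e-20
Step 3: F = -8.327e-20 J

-8.327e-20


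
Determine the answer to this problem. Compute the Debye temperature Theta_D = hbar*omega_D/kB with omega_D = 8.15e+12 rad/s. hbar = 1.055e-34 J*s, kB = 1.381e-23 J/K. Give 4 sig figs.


Step 1: hbar*omega_D = 1.055e-34 * 8.15e+12 = 8.598e-22 J
Step 2: Theta_D = 8.598e-22 / 1.381e-23
Step 3: Theta_D = 62.26 K

62.26


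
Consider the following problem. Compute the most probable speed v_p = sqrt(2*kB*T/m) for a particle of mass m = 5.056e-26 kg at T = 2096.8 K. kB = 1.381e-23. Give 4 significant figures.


Step 1: Numerator = 2*kB*T = 2*1.381e-23*2096.8 = 5.791e-20
Step 2: Ratio = 5.791e-20 / 5.056e-26 = 1.145e+06
Step 3: v_p = sqrt(1.145e+06) = 1070 m/s

1070


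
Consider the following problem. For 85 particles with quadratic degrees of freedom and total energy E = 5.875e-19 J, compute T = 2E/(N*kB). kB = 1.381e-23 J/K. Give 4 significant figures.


Step 1: Numerator = 2*E = 2*5.875e-19 = 1.175e-18 J
Step 2: Denominator = N*kB = 85*1.381e-23 = 1.174e-21
Step 3: T = 1.175e-18 / 1.174e-21 = 1001 K

1001


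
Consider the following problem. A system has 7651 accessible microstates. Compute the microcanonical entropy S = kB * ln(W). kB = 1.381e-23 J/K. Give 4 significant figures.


Step 1: ln(W) = ln(7651) = 8.943
Step 2: S = kB * ln(W) = 1.381e-23 * 8.943
Step 3: S = 1.235e-22 J/K

1.235e-22


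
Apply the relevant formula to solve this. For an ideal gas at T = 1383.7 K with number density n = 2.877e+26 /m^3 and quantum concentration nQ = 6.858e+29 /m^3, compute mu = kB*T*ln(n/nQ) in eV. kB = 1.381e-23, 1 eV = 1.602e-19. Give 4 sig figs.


Step 1: n/nQ = 2.877e+26/6.858e+29 = 0.0004195
Step 2: ln(n/nQ) = -7.776
Step 3: mu = kB*T*ln(n/nQ) = 1.911e-20*-7.776 = -1.486e-19 J
Step 4: Convert to eV: -1.486e-19/1.602e-19 = -0.9276 eV

-0.9276


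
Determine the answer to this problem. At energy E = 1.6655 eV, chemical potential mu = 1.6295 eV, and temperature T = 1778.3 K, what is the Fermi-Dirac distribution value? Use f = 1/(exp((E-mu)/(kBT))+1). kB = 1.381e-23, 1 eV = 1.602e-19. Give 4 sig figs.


Step 1: (E - mu) = 1.6655 - 1.6295 = 0.036 eV
Step 2: Convert: (E-mu)*eV = 5.767e-21 J
Step 3: x = (E-mu)*eV/(kB*T) = 0.2348
Step 4: f = 1/(exp(0.2348)+1) = 0.4416

0.4416


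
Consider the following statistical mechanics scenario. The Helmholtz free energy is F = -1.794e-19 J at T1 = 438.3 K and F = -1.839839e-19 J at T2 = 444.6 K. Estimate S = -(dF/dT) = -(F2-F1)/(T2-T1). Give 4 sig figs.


Step 1: dF = F2 - F1 = -1.839839e-19 - (-1.794e-19) = -4.5839e-21 J
Step 2: dT = T2 - T1 = 444.6 - 438.3 = 6.3 K
Step 3: S = -dF/dT = -(-4.5839e-21)/6.3 = 7.276e-22 J/K

7.276e-22


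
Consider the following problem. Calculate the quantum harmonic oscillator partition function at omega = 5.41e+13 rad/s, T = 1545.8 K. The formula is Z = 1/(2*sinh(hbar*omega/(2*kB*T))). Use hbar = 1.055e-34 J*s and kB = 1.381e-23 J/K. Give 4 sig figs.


Step 1: Compute x = hbar*omega/(kB*T) = 1.055e-34*5.41e+13/(1.381e-23*1545.8) = 0.2674
Step 2: x/2 = 0.1337
Step 3: sinh(x/2) = 0.1341
Step 4: Z = 1/(2*0.1341) = 3.729

3.729


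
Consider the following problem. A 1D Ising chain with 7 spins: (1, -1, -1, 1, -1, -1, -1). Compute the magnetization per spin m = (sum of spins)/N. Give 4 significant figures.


Step 1: Count up spins (+1): 2, down spins (-1): 5
Step 2: Total magnetization M = 2 - 5 = -3
Step 3: m = M/N = -3/7 = -0.4286

-0.4286


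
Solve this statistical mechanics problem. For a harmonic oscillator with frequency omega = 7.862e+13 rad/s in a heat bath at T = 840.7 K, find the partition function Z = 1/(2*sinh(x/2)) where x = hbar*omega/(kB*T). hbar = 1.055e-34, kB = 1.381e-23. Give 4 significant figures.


Step 1: Compute x = hbar*omega/(kB*T) = 1.055e-34*7.862e+13/(1.381e-23*840.7) = 0.7144
Step 2: x/2 = 0.3572
Step 3: sinh(x/2) = 0.3649
Step 4: Z = 1/(2*0.3649) = 1.37

1.37


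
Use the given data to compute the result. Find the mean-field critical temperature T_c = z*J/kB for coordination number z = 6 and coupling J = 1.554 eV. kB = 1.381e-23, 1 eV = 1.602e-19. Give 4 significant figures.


Step 1: z*J = 6*1.554 = 9.324 eV
Step 2: Convert to Joules: 9.324*1.602e-19 = 1.494e-18 J
Step 3: T_c = 1.494e-18 / 1.381e-23 = 1.082e+05 K

1.082e+05


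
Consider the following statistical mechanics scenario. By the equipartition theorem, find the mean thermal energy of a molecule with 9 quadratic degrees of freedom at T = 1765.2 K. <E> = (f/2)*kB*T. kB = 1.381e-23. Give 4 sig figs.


Step 1: f/2 = 9/2 = 4.5
Step 2: kB*T = 1.381e-23 * 1765.2 = 2.438e-20
Step 3: <E> = 4.5 * 2.438e-20 = 1.097e-19 J

1.097e-19


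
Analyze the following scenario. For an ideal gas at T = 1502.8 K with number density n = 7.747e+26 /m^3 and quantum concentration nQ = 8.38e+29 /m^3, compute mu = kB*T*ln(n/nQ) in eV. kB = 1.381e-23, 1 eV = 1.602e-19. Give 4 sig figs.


Step 1: n/nQ = 7.747e+26/8.38e+29 = 0.0009245
Step 2: ln(n/nQ) = -6.986
Step 3: mu = kB*T*ln(n/nQ) = 2.075e-20*-6.986 = -1.45e-19 J
Step 4: Convert to eV: -1.45e-19/1.602e-19 = -0.9051 eV

-0.9051


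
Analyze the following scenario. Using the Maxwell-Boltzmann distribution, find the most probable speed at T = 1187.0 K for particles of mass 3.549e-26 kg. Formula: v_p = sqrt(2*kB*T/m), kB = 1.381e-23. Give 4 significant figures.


Step 1: Numerator = 2*kB*T = 2*1.381e-23*1187.0 = 3.278e-20
Step 2: Ratio = 3.278e-20 / 3.549e-26 = 9.238e+05
Step 3: v_p = sqrt(9.238e+05) = 961.1 m/s

961.1


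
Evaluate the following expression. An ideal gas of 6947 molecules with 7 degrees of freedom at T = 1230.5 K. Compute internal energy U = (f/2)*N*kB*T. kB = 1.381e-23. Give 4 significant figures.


Step 1: f/2 = 7/2 = 3.5
Step 2: N*kB*T = 6947*1.381e-23*1230.5 = 1.181e-16
Step 3: U = 3.5 * 1.181e-16 = 4.132e-16 J

4.132e-16


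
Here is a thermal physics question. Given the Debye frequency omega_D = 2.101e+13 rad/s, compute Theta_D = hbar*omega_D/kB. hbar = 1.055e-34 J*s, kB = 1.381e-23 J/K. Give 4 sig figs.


Step 1: hbar*omega_D = 1.055e-34 * 2.101e+13 = 2.217e-21 J
Step 2: Theta_D = 2.217e-21 / 1.381e-23
Step 3: Theta_D = 160.5 K

160.5


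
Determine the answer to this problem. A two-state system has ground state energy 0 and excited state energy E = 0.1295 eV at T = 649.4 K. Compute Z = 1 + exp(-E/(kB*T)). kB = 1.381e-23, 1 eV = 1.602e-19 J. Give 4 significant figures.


Step 1: Compute beta*E = E*eV/(kB*T) = 0.1295*1.602e-19/(1.381e-23*649.4) = 2.313
Step 2: exp(-beta*E) = exp(-2.313) = 0.09894
Step 3: Z = 1 + 0.09894 = 1.099

1.099


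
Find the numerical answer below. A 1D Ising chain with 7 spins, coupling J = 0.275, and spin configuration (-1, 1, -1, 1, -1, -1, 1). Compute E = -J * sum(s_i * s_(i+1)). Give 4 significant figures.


Step 1: Nearest-neighbor products: -1, -1, -1, -1, 1, -1
Step 2: Sum of products = -4
Step 3: E = -0.275 * -4 = 1.1

1.1


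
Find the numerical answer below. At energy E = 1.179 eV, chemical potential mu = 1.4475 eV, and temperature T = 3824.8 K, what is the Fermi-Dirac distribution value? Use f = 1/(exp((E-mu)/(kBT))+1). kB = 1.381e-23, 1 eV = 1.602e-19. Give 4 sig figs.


Step 1: (E - mu) = 1.179 - 1.4475 = -0.2685 eV
Step 2: Convert: (E-mu)*eV = -4.301e-20 J
Step 3: x = (E-mu)*eV/(kB*T) = -0.8143
Step 4: f = 1/(exp(-0.8143)+1) = 0.693

0.693


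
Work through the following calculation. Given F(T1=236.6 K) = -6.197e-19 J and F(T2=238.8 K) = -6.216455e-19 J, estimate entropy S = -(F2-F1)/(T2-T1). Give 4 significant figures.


Step 1: dF = F2 - F1 = -6.216455e-19 - (-6.197e-19) = -1.9455e-21 J
Step 2: dT = T2 - T1 = 238.8 - 236.6 = 2.2 K
Step 3: S = -dF/dT = -(-1.9455e-21)/2.2 = 8.843e-22 J/K

8.843e-22


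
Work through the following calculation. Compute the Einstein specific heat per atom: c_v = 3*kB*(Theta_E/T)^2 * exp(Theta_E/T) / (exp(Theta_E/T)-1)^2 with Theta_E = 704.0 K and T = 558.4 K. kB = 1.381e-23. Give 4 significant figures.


Step 1: x = Theta_E/T = 704.0/558.4 = 1.261
Step 2: x^2 = 1.589
Step 3: exp(x) = 3.528
Step 4: c_v = 3*1.381e-23*1.589*3.528/(3.528-1)^2 = 3.635e-23

3.635e-23


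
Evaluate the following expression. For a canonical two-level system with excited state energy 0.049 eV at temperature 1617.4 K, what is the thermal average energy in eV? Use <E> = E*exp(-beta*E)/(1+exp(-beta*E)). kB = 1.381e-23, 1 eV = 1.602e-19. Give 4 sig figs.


Step 1: beta*E = 0.049*1.602e-19/(1.381e-23*1617.4) = 0.3514
Step 2: exp(-beta*E) = 0.7037
Step 3: <E> = 0.049*0.7037/(1+0.7037) = 0.02024 eV

0.02024
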